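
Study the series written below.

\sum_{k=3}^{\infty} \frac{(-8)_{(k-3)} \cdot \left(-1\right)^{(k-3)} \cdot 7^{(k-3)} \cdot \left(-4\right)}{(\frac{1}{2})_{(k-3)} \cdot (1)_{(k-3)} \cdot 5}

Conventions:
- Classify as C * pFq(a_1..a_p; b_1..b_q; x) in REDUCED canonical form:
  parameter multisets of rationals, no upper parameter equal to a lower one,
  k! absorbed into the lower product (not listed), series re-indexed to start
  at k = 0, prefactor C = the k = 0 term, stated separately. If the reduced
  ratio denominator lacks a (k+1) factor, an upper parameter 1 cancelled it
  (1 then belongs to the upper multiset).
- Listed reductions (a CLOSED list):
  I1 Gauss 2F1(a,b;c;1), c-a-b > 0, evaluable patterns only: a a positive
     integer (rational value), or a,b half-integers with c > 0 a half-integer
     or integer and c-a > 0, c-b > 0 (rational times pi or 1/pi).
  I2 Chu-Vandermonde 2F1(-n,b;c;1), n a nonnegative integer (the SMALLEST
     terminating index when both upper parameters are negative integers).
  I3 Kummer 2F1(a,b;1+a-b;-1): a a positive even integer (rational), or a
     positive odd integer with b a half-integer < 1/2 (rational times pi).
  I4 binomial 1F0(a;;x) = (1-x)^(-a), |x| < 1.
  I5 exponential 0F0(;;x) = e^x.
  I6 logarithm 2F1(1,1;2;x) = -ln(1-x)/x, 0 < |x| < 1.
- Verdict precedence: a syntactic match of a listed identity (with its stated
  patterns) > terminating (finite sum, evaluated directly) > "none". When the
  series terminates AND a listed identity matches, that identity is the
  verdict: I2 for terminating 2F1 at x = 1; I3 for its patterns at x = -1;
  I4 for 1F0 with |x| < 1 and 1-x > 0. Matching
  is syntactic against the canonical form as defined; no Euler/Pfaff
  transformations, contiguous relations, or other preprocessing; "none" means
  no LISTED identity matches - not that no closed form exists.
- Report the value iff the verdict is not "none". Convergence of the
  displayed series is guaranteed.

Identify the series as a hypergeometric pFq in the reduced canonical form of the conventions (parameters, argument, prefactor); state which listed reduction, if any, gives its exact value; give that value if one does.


With C = -\frac{4}{5}: the canonical form is 1F1(-8; \frac{1}{2}; -7). Verdict: terminating (-8 upstairs). 9 nonzero terms in all; added directly. Exact value: -\frac{112260628252}{1447875}.

Key observation: t_0 being -\frac{4}{5}, (1)_k (C = -4/5, x = -7) is k! itself.
Adjacent-term ratio: r(k) = -7 * (k-8) / [(k+\frac{1}{2}) (k+1)] - poly over poly, x = -7 from leading terms; C = -\frac{4}{5} at k = 0.


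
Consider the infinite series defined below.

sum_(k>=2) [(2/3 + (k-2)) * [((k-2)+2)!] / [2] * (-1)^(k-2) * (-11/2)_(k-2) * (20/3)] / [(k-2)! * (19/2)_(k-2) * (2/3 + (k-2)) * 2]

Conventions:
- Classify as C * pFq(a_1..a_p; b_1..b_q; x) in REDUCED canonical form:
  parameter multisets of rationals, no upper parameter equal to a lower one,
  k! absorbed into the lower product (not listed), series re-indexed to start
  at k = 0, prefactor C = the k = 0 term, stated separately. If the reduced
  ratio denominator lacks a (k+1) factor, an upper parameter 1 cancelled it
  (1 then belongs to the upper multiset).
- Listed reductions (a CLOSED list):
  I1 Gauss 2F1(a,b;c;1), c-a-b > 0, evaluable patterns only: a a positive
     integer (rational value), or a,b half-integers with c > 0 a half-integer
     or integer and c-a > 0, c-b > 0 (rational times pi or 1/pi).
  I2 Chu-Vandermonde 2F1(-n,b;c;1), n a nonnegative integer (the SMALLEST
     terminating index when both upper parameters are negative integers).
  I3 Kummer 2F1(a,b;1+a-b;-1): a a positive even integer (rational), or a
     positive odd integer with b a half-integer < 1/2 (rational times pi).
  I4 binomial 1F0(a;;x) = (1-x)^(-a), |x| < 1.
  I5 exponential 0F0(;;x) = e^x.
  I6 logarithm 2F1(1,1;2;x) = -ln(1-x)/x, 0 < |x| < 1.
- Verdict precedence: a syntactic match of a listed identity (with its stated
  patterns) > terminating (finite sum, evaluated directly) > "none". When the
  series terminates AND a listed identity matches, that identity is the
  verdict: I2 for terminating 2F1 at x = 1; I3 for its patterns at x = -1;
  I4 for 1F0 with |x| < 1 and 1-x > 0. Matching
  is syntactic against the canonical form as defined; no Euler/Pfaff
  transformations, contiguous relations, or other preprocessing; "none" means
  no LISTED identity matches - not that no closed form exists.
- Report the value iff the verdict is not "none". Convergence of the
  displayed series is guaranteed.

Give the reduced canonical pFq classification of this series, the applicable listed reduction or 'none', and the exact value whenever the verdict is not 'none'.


With C = 10/3: the canonical form is 2F1(-11/2, 3; 19/2; -1). Verdict (x = -1): Kummer's theorem (I3) applies (x = -1; c = 19/2 equals 1+a-b for upper {-11/2, 3}: listed pattern). Hence: (182325/32768) * pi.

Key observation: from the first term 10/3: striking the common factor k + 2/3 reduces the term (prefactor 10/3).
Step ratio: r(k) = (-1) * (k-11/2) (k+3) / [(k+19/2) (k+1)] - rational in k. x = (-1); t_0 = 10/3; negate the roots.


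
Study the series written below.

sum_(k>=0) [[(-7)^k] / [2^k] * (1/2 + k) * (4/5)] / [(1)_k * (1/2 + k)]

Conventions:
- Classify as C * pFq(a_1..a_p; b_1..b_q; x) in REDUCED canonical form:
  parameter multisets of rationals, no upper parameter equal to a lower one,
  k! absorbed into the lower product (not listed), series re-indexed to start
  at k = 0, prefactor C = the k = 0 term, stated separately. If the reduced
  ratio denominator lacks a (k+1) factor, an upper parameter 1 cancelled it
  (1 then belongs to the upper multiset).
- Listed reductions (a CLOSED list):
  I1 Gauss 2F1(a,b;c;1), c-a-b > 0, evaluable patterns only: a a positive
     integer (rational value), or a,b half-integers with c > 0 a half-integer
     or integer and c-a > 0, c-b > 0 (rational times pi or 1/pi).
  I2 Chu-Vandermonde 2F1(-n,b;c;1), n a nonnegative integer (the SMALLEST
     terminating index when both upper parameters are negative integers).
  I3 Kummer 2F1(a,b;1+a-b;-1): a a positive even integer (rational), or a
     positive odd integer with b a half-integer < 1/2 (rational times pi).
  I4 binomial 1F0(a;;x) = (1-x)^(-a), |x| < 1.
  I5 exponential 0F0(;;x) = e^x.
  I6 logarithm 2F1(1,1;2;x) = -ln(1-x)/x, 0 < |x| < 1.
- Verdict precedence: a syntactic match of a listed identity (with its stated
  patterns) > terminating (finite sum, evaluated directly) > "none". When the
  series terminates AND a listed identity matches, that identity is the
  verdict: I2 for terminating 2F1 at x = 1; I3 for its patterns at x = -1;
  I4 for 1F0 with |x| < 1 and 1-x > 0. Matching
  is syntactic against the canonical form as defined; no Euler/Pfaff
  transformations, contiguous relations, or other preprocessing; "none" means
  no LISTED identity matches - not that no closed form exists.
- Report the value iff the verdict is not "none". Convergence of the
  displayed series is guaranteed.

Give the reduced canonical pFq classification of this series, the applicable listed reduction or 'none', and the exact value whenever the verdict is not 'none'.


Key step: with t_0 = 4/5, (1)_k (C = 4/5) is k! itself.
Consecutive-term ratio: r(k) = (-7/2) * 1 / [(k+1)] ; factor over Q: parameters, x = (-7/2), and C = 4/5.

Prefactor 4/5, argument -7/2: 0F0 with upper {-} over lower {-}. Verdict: the exponential series (I5) fires (the 0F0 exponential series at x = -7/2). Value: (4/5) * e^(-7/2).


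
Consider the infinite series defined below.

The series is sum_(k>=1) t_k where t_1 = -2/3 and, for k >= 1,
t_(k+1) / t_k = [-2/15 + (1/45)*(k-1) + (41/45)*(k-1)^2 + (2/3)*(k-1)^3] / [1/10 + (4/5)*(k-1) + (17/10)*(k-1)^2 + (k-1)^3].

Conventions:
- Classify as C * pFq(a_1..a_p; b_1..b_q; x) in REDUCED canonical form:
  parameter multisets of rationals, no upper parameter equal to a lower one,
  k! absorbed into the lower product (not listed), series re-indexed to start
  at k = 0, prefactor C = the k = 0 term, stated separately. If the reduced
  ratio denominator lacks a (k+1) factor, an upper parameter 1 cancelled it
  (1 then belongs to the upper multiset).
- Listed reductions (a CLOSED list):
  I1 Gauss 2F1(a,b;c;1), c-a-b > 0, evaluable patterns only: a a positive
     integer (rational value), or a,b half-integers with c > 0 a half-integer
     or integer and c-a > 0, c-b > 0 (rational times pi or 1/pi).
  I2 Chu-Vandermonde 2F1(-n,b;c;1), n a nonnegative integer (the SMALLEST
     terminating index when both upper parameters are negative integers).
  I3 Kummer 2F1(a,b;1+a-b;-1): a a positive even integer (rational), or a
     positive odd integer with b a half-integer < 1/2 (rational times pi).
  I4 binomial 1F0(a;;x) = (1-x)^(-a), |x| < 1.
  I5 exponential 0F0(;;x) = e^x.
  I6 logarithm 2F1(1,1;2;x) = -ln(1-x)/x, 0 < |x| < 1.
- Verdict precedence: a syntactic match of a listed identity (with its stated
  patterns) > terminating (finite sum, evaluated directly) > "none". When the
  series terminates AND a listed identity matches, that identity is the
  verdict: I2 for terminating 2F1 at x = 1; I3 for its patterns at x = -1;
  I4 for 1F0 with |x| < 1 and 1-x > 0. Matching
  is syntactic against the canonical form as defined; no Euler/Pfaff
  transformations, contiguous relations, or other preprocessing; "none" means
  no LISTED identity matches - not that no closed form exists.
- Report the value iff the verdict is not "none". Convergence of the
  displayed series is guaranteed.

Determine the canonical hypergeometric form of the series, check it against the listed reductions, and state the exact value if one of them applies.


The series (x = 2/3) is 2F1: upper {-1/3, 6/5}, lower {1/5}, prefactor -2/3. Verdict: none here - no I1-I6 shape fits x = 2/3 with lower {1/5}.

First insight: from the first term -2/3: roots of the ratio polynomials (prefactor -2/3) are the negated parameters.
Consecutive-term ratio: r(k) = (2/3) * (k-1/3) (k+6/5) / [(k+1/5) (k+1)] ; factor over Q: parameters, x = (2/3), and C = -2/3.


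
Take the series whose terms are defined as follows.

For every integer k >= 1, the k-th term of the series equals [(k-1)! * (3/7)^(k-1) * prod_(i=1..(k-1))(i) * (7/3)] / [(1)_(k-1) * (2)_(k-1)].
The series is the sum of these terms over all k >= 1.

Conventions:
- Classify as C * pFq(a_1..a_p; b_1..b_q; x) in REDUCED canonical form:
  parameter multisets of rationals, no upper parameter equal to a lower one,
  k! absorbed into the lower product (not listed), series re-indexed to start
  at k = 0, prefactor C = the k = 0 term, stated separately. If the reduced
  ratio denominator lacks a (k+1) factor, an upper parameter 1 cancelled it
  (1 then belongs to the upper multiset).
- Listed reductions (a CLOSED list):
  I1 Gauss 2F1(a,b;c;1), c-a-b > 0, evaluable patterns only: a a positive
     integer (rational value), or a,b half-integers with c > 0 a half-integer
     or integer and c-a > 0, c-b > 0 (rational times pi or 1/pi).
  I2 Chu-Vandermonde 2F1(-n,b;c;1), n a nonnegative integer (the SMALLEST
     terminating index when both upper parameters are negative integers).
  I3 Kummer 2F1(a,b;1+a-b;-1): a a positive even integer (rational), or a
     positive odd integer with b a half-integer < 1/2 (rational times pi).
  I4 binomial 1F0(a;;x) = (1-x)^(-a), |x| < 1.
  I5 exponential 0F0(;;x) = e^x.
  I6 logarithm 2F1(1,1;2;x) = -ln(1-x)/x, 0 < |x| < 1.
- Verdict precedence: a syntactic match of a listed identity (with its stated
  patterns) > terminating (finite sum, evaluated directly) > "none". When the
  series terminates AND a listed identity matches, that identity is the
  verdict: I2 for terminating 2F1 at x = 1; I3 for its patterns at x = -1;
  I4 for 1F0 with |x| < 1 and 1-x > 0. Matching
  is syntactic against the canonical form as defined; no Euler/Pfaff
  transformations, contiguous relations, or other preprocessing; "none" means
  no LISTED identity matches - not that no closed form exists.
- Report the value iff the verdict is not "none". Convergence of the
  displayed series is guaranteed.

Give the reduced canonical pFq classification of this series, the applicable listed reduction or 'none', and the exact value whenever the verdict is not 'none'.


The series (x = 3/7) is 2F1: upper {1, 1}, lower {2}, prefactor 7/3. Verdict: the I6 logarithm reduction matches (the logarithm: parameters (1,1;2), x = 3/7). Hence: (-49/9) * ln(4/7).

Key step: with t_0 = 7/3, the running product (C = 7/3) telescopes to a rising factorial.
Ratio: r(k) = (3/7) * (k+1) (k+1) / [(k+2) (k+1)] ; factor over Q: parameters, x = (3/7), and C = 7/3.


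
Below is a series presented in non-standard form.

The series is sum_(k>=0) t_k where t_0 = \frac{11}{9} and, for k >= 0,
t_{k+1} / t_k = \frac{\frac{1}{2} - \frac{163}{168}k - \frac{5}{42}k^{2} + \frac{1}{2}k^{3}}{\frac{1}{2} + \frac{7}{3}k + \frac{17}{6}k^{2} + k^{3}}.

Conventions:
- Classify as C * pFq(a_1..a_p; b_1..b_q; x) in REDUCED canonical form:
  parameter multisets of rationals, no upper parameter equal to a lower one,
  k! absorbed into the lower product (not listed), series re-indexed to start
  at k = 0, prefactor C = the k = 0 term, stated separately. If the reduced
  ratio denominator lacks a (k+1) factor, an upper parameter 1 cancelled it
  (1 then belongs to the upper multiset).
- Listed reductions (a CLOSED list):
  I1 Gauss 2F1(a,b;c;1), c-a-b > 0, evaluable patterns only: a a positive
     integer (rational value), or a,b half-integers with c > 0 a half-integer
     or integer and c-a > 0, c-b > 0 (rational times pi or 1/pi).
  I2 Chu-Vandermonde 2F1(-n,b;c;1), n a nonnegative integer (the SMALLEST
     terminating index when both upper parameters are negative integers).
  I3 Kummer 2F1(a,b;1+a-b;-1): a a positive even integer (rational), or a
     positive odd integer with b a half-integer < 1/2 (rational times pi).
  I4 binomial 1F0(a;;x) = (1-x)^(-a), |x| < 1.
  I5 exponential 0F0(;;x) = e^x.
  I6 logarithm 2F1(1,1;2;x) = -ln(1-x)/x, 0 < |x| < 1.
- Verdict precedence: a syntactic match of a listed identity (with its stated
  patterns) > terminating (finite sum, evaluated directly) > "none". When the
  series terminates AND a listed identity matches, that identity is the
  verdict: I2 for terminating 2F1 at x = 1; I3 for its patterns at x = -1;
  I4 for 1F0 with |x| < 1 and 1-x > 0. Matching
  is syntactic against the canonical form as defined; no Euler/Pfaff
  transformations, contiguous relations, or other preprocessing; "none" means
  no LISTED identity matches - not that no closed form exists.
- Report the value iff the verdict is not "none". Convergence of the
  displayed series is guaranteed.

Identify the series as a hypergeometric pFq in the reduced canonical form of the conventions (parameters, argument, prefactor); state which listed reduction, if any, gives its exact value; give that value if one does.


With C = \frac{11}{9}: the canonical form is 2F1(-\frac{7}{6}, -\frac{4}{7}; \frac{1}{3}; \frac{1}{2}). Verdict: none. Every listed pattern misses the 2F1 form at \frac{1}{2}, upper {-\frac{7}{6}, -\frac{4}{7}}.

The tell: t_0 being \frac{11}{9}, cancel k + 3/2 from the displayed ratio first; then C = 11/9.
Consecutive-term ratio: r(k) = \frac{1}{2} * (k-\frac{7}{6}) (k-\frac{4}{7}) / [(k+\frac{1}{3}) (k+1)] - poly over poly, x = \frac{1}{2} from leading terms; C = \frac{11}{9} at k = 0.


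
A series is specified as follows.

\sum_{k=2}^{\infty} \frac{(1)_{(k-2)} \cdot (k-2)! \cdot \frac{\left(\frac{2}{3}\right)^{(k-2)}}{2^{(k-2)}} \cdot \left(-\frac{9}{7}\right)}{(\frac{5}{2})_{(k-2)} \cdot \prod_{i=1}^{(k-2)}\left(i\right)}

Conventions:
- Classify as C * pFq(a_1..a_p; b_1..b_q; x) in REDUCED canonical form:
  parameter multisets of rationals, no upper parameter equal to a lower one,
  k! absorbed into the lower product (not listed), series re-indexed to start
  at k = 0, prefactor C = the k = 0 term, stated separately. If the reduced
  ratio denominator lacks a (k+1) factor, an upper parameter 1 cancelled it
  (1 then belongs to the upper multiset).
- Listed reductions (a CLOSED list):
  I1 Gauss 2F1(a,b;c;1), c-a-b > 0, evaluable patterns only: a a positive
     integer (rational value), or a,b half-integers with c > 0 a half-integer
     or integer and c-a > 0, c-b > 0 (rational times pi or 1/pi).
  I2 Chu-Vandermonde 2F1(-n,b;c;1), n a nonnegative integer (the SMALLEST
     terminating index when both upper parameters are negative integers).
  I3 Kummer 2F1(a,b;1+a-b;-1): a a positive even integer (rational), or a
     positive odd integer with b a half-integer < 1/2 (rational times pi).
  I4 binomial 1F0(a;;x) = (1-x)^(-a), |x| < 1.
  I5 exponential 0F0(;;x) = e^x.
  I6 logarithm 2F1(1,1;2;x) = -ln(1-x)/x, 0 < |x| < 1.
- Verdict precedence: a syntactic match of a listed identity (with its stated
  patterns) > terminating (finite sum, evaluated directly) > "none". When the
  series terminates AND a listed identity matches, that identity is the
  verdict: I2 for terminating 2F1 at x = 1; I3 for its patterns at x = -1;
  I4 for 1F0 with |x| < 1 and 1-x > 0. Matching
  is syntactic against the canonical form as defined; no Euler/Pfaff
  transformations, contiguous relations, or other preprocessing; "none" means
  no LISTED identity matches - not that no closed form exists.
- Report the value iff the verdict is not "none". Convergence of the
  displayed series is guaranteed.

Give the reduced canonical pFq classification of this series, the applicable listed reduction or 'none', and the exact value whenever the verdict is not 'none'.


Canonical form: C = -\frac{9}{7} times 2F1 with upper {1, 1}, lower {\frac{5}{2}}, x = \frac{1}{3}. Verdict: none here - no I1-I6 shape fits x = \frac{1}{3} with lower {\frac{5}{2}}.

Key observation: x = \frac{1}{3} and the factorial ratio (C = -9/7, x = 1/3) (k+a-1)!/(a-1)! is a rising factorial (a)_k.
Step ratio: r(k) = \frac{1}{3} * (k+1) (k+1) / [(k+\frac{5}{2}) (k+1)] - poly over poly, x = \frac{1}{3} from leading terms; C = -\frac{9}{7} at k = 0.


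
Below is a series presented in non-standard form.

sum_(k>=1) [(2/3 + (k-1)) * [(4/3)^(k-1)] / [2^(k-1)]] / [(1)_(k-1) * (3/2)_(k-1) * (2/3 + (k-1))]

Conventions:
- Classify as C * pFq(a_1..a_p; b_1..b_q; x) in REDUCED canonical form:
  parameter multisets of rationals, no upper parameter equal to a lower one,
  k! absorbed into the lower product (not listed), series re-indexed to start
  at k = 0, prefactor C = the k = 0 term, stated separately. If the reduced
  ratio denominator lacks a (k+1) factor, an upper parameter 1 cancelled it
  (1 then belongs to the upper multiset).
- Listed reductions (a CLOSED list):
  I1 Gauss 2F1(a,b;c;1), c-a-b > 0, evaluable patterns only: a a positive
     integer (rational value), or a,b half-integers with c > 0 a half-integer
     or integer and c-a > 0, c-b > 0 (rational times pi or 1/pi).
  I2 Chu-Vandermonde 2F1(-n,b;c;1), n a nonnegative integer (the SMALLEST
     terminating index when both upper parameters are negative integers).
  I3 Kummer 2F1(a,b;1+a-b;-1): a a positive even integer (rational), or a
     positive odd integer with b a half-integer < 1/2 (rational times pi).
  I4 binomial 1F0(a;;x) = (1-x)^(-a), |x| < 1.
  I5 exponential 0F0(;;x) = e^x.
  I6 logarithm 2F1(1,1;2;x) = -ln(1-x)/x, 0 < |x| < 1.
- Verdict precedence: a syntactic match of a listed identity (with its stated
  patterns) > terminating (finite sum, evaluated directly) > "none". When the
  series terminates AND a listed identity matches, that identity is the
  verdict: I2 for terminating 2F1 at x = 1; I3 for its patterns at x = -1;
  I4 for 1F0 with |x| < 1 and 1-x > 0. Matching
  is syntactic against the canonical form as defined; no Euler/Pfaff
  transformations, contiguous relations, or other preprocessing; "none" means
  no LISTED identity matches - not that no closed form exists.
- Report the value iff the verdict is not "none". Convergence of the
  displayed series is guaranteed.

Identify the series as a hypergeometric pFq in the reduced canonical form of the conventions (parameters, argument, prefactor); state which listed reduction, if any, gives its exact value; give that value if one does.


With C = 1: the canonical form is 0F1(-; 3/2; 2/3). Verdict: no listed reduction: x = 2/3 and upper {-} fail every I1-I6 pattern.

Key step: x = (2/3) and (1)_k (prefactor 1) is k! itself.
Term ratio: r(k) = (2/3) * 1 / [(k+3/2) (k+1)] - rational in k. x = (2/3); t_0 = 1; negate the roots.


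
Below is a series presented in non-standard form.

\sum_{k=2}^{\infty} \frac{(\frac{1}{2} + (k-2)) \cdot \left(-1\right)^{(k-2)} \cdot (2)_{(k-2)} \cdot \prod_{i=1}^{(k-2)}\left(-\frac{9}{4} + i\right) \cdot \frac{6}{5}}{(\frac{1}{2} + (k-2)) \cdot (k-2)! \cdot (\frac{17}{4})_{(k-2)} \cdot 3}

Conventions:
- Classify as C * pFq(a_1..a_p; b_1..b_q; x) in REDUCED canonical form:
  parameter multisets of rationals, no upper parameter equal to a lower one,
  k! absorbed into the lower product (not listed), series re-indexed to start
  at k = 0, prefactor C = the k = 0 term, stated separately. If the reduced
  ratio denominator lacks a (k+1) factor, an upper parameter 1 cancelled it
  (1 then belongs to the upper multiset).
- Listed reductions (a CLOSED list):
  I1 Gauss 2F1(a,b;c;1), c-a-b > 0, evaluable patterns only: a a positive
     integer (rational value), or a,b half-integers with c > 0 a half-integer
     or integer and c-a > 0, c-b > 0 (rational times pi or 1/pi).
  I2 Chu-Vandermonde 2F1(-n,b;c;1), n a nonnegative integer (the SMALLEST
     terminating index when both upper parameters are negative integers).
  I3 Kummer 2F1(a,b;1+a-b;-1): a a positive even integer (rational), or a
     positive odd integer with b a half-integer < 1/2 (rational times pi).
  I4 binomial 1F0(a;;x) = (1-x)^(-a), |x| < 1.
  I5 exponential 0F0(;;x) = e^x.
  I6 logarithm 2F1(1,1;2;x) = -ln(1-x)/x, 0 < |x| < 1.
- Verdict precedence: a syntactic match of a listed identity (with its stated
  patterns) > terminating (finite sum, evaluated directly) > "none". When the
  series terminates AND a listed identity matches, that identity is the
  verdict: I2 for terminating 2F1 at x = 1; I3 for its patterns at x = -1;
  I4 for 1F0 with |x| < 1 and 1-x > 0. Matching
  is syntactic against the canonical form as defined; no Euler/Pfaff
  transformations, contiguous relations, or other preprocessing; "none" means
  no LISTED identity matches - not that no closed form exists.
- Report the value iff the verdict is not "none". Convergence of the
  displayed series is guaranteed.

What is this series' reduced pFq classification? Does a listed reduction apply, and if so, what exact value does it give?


Reduced: x = -1, 2F1, upper = {-\frac{5}{4}, 2}, lower = {\frac{17}{4}}, C = \frac{2}{5}. Verdict: the Kummer evaluation I3 matches (x = -1; c = \frac{17}{4} equals 1+a-b for upper {-\frac{5}{4}, 2}: listed pattern). Hence: \frac{13}{20}.

Structural cue: x = -1 and the running product (C = 2/5) telescopes to a rising factorial.
Step ratio: r(k) = -1 * (k-\frac{5}{4}) (k+2) / [(k+\frac{17}{4}) (k+1)] - rational in k. x = -1; t_0 = \frac{2}{5}; negate the roots.


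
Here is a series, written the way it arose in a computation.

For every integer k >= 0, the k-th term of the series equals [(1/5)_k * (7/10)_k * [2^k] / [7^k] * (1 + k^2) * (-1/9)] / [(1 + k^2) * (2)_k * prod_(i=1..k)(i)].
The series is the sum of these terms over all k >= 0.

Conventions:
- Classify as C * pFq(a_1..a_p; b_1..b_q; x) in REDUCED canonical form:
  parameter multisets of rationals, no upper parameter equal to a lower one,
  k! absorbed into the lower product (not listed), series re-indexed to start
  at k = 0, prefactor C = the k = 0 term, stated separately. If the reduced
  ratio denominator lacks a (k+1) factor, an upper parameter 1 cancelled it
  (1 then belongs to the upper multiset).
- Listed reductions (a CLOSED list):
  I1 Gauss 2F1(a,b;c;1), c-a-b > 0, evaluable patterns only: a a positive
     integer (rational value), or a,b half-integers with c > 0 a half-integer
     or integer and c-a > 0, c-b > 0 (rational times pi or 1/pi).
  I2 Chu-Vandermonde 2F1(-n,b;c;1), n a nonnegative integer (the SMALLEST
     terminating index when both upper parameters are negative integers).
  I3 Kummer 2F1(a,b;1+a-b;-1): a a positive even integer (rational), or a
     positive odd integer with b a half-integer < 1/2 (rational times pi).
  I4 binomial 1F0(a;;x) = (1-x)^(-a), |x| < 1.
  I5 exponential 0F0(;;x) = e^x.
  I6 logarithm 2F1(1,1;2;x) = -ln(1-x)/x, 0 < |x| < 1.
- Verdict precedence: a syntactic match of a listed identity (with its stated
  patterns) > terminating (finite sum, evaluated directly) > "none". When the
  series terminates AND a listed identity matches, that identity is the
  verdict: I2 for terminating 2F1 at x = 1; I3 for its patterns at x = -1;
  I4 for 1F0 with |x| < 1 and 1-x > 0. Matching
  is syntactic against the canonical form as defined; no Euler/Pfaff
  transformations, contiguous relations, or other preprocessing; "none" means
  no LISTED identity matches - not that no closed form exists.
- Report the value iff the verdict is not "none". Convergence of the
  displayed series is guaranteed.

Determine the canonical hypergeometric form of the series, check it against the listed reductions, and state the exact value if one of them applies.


Prefactor -1/9, argument 2/7: 2F1 with upper {1/5, 7/10} over lower {2}. Verdict: none (x = 2/7): each listed identity misses the multisets {1/5, 7/10} ; {2}.

The tell: t_0 = -1/9 here, and the two geometric factors (C = -1/9) combine into one argument.
Step ratio: r(k) = (2/7) * (k+1/5) (k+7/10) / [(k+2) (k+1)] - rational; roots negated = parameters, x = (2/7), C = -1/9.


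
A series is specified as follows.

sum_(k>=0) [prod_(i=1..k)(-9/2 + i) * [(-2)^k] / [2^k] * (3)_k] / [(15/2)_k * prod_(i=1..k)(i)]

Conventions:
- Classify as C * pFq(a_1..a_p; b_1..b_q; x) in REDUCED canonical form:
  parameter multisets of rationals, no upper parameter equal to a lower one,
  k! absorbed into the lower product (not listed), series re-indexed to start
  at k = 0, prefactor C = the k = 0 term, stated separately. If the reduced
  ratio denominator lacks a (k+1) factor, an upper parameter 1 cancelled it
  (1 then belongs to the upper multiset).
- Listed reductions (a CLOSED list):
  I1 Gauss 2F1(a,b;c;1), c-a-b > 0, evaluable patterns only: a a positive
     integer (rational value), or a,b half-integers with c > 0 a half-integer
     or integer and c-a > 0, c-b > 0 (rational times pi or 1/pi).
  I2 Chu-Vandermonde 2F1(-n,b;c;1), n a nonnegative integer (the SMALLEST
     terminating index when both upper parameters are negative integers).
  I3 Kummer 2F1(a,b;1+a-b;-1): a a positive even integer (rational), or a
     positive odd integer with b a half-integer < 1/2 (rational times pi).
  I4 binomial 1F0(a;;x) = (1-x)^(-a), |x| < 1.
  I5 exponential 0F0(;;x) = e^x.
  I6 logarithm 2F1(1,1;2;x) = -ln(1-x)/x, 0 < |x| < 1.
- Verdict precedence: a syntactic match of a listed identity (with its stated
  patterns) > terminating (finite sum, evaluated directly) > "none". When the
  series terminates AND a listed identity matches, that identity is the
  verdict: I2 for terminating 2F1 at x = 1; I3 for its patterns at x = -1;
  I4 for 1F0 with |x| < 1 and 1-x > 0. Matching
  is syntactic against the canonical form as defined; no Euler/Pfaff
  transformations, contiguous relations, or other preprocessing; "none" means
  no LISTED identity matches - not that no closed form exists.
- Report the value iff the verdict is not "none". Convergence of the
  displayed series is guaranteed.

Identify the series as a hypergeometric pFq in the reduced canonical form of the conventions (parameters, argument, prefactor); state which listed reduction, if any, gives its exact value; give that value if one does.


x = -1 here; the reduced form reads 2F1, upper {-7/2, 3}, lower {15/2}, C = 1. Verdict: Kummer (I3) applies (x = -1; c = 15/2 equals 1+a-b for upper {-7/2, 3}: listed pattern). Hence: (9009/8192) * pi.

Structural cue: t_0 being 1, the product of the first k integers (prefactor 1) is k!.
Step ratio: r(k) = (-1) * (k-7/2) (k+3) / [(k+15/2) (k+1)] - rational in k. x = (-1); t_0 = 1; negate the roots.


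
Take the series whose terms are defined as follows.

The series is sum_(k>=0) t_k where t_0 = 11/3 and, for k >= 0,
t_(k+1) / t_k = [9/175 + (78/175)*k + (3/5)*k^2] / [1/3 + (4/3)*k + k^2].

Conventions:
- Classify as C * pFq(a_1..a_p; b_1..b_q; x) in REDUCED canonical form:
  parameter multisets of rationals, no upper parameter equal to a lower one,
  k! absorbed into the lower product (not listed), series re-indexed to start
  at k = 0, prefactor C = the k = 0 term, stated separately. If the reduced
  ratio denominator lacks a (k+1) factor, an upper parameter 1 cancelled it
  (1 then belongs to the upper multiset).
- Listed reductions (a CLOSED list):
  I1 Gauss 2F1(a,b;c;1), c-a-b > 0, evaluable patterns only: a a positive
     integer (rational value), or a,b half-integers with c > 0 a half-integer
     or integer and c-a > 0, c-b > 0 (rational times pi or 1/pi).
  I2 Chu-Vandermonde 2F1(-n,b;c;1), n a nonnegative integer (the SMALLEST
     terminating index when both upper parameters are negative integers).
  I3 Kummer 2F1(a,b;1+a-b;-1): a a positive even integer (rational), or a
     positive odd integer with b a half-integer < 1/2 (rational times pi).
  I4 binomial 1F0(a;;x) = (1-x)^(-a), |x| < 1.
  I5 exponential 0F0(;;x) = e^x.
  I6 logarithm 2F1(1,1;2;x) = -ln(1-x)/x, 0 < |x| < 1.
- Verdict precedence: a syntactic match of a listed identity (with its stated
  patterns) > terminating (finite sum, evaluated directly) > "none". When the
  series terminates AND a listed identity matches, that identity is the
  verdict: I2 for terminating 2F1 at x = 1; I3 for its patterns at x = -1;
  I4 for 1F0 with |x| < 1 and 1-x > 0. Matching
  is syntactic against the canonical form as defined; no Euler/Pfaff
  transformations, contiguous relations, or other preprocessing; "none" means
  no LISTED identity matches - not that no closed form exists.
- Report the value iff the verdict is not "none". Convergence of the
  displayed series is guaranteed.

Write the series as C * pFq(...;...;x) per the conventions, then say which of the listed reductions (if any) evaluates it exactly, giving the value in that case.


With C = 11/3: the canonical form is 2F1(1/7, 3/5; 1/3; 3/5). Verdict: none. Every listed pattern misses the 2F1 form at 3/5, upper {1/7, 3/5}.

Structural cue: with t_0 = 11/3, roots of the ratio polynomials (C = 11/3) are the negated parameters.
Term ratio: r(k) = (3/5) * (k+1/7) (k+3/5) / [(k+1/3) (k+1)] - rational in k. x = (3/5); t_0 = 11/3; negate the roots.


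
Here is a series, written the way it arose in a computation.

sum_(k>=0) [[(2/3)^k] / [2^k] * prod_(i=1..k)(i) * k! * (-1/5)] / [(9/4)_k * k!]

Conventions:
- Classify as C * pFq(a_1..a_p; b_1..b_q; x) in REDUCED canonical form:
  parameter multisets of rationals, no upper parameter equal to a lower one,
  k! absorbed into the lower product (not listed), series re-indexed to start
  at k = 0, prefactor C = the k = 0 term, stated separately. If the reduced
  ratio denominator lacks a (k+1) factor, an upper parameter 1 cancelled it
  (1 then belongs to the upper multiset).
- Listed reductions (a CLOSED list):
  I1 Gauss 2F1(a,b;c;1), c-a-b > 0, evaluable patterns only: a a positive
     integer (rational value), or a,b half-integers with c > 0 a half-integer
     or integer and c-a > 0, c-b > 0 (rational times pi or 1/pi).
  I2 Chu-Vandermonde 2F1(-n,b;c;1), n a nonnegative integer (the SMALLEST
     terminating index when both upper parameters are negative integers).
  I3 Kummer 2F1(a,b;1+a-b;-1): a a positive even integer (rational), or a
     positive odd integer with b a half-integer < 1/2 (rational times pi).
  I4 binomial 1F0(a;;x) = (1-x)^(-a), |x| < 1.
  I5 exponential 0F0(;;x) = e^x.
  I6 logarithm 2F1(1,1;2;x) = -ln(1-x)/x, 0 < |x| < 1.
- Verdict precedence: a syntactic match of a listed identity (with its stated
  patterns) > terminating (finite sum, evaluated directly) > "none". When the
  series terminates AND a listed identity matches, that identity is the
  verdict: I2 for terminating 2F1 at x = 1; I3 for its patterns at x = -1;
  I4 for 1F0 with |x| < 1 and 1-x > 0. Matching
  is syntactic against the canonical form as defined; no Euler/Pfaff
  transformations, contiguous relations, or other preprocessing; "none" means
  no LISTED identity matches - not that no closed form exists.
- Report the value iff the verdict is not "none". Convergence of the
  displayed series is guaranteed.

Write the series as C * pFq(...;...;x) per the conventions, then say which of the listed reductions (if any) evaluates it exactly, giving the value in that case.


The series (x = 1/3) is 2F1: upper {1, 1}, lower {9/4}, prefactor -1/5. Verdict: none - this 2F1 at x = 1/3 matches no listed pattern, and upper {1, 1} holds no stopper.

Structural cue: t_0 = -1/5 here, and the factorial ratio (C = -1/5, x = 1/3) (k+a-1)!/(a-1)! is a rising factorial (a)_k.
Step ratio: r(k) = (1/3) * (k+1) (k+1) / [(k+9/4) (k+1)] - poly over poly, x = (1/3) from leading terms; C = -1/5 at k = 0.


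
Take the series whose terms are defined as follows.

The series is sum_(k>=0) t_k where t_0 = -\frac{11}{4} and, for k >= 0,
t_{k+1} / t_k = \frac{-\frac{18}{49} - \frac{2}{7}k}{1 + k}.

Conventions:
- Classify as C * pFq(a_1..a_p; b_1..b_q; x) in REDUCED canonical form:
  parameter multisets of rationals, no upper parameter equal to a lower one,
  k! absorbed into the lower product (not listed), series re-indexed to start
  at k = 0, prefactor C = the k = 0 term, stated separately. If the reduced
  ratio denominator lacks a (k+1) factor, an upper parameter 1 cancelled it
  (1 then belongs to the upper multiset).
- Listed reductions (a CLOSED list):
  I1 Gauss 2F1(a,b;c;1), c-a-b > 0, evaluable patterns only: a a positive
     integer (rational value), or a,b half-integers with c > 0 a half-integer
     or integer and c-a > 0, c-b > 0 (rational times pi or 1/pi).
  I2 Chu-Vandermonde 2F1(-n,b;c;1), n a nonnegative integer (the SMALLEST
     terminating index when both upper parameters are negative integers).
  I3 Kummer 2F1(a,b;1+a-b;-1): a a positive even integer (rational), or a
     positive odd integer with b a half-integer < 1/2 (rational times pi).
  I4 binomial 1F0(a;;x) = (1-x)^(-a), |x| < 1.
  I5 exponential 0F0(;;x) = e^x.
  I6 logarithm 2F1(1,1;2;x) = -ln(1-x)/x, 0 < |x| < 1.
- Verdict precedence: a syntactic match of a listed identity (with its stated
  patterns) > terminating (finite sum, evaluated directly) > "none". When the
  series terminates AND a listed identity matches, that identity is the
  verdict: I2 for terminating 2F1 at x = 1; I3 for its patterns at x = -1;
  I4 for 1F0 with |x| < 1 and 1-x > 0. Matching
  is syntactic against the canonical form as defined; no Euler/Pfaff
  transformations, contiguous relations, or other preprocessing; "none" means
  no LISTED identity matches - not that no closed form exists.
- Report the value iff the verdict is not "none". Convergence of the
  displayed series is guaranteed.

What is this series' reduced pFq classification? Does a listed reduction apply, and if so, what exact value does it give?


This is -\frac{11}{4} * 1F0(\frac{9}{7}; -; -\frac{2}{7}) in reduced canonical form. Verdict: this is the binomial series (I4) (the 1F0 binomial series: exponent -9/7, x = -\frac{2}{7}). Value: \left(-\frac{11}{4}\right) \cdot \left(\frac{9}{7}\right)^{-\frac{9}{7}}.

Key observation: x = -\frac{2}{7} and factor the ratio over Q (C = -11/4): negated roots = parameters.
Step ratio: r(k) = -\frac{2}{7} * (k+\frac{9}{7}) / [(k+1)] ; factor over Q: parameters, x = -\frac{2}{7}, and C = -\frac{11}{4}.


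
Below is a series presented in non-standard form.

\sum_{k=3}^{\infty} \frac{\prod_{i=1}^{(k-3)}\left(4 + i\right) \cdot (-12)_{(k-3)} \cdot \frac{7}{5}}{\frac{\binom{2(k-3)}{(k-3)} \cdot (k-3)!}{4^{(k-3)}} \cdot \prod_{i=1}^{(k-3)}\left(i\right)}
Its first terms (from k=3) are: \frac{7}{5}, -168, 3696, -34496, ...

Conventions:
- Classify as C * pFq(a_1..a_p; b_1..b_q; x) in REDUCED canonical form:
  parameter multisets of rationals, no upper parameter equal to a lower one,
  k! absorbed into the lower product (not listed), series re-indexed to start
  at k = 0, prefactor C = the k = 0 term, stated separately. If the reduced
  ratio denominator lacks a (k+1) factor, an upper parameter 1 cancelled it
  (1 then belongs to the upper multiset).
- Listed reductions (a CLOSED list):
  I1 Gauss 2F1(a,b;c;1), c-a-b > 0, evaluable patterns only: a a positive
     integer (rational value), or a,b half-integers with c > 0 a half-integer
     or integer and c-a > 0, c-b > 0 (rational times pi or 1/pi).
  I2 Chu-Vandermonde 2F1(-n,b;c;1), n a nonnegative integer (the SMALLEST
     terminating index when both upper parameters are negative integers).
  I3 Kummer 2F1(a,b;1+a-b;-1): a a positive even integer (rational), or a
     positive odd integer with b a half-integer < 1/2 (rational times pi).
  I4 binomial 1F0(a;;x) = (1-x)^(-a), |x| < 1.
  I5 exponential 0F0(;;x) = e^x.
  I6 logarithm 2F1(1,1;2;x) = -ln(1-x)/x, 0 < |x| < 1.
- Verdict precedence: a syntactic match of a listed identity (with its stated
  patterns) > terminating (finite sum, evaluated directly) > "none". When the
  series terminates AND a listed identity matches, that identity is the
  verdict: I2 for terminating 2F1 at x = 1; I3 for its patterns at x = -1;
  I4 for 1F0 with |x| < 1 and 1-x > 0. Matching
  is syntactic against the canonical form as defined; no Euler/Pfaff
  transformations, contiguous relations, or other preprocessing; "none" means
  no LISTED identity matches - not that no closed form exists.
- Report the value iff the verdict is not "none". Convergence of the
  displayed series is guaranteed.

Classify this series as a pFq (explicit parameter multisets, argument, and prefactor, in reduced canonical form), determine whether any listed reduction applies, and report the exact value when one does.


Reduced: x = 1, 2F1, upper = {-12, 5}, lower = {\frac{1}{2}}, C = \frac{7}{5}. Verdict at x = 1: Vandermonde's identity (I2) matches (terminating 2F1 at x = 1 with n = 12, b = 5, c = \frac{1}{2}). Exact value: -\frac{21}{37145}.

Structural cue: t_0 being \frac{7}{5}, the lower central binomial (prefactor 7/5) hides (1/2)_k.
Consecutive-term ratio: r(k) = 1 * (k-12) (k+5) / [(k+\frac{1}{2}) (k+1)] ; factor over Q: parameters, x = 1, and C = \frac{7}{5}.


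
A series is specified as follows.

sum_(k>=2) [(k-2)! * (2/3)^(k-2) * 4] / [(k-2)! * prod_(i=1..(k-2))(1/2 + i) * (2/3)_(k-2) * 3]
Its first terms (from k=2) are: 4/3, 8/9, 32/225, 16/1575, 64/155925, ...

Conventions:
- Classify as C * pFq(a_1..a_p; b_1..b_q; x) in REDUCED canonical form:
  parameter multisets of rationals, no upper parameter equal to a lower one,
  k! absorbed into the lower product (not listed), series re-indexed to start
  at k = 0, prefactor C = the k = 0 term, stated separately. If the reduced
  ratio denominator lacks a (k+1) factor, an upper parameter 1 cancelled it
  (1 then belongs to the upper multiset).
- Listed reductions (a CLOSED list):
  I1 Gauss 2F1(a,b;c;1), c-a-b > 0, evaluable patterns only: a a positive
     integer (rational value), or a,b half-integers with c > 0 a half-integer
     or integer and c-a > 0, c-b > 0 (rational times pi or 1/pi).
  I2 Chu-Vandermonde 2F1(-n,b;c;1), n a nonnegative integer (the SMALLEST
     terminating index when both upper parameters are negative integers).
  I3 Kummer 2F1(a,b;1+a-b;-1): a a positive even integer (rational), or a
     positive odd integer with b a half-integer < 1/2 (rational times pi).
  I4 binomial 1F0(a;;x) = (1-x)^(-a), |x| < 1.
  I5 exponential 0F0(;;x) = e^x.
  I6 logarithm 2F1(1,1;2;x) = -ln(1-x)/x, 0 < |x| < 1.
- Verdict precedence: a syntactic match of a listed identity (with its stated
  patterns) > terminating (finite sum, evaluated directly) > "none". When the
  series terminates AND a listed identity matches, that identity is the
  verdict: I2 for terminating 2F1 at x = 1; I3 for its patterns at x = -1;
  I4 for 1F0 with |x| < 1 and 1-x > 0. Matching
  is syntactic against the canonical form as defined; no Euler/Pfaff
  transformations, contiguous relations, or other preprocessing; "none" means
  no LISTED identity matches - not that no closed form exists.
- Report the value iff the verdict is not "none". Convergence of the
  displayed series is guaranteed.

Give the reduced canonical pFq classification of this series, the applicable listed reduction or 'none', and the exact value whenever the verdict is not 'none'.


Canonical form: C = 4/3 times 1F2 with upper {1}, lower {2/3, 3/2}, x = 2/3. Verdict: none - this 1F2 at x = 2/3 matches no listed pattern, and upper {1} holds no stopper.

The tell: t_0 = 4/3 here, and the lower running product (C = 4/3) is a rising factorial.
Term ratio: r(k) = (2/3) * (k+1) / [(k+2/3) (k+3/2) (k+1)] - rational in k. x = (2/3); t_0 = 4/3; negate the roots.
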